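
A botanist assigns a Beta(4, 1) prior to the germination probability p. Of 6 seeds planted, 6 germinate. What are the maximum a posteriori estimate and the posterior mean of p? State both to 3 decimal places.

MAP: 1.000. Posterior mean: 0.909.

Posterior: Beta(4+6, 1+0) = Beta(10, 1).
Since β = 1 ≤ 1 and α > 1, the Beta density is monotone increasing on [0,1]; the mode is at 1.
Mean = 10/(10+1) = 0.909.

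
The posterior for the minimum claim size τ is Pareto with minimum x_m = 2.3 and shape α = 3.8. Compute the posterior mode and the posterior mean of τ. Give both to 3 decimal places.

The Pareto density is strictly decreasing on [x_m, ∞), so the mode is x_m = 2.300.
Mean = α·x_m/(α−1) = 3.8·2.3/2.8 = 3.121.
The mean is pulled above the mode by the posterior's right skew.

MAP: 2.300. Posterior mean: 3.121.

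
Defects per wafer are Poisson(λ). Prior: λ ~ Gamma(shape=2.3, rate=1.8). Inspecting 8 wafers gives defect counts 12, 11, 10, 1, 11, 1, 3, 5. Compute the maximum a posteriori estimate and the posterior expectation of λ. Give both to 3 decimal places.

Σ counts = 54. Posterior: Gamma(shape = 2.3+54 = 56.3, rate = 1.8+8 = 9.8).
Mode = (α−1)/β = 55.3/9.8 = 5.643.
Mean = α/β = 56.3/9.8 = 5.745.
Mean > mode: the posterior has a right tail.

MAP: 5.643. Posterior mean: 5.745.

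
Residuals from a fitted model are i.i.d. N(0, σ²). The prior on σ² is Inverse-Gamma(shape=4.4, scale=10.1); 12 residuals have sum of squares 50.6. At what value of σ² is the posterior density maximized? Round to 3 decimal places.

3.105

Posterior: Inverse-Gamma(shape = 4.4+12/2 = 10.4, scale = 10.1+50.6/2 = 35.4).
Mode = β/(α+1) = 35.4/11.4 = 3.105.
Mean = β/(α−1) = 35.4/9.4 = 3.766.
This is the posterior mode — the MAP estimate.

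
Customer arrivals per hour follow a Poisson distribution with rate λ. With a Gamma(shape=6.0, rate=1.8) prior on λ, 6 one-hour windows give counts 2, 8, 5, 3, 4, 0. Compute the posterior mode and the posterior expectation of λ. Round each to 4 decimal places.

Σ counts = 22. Posterior: Gamma(shape = 6.0+22 = 28.0, rate = 1.8+6 = 7.8).
Mode = (α−1)/β = 27.0/7.8 = 3.4615.
Mean = α/β = 28.0/7.8 = 3.5897.

MAP = 3.4615, posterior mean = 3.5897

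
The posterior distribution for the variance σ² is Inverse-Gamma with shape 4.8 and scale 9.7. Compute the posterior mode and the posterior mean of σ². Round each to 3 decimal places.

posterior mode = 1.672, posterior mean = 2.553

Mode = β/(α+1) = 9.7/5.8 = 1.672.
Mean = β/(α−1) = 9.7/3.8 = 2.553.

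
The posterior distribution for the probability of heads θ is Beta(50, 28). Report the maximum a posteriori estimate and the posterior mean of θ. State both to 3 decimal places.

θ_MAP = 0.645, E[θ|data] = 0.641

Mode = (50−1)/(50+28−2) = 49/76 = 0.645.
Mean = 50/(50+28) = 50/78 = 0.641.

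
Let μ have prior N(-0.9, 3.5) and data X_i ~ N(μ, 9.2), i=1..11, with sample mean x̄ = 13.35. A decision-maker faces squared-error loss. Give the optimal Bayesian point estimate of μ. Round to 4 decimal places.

10.6016

Posterior for μ is Normal. Precision-weighted mean: (1/3.5·-0.9 + 11/9.2·13.35) / (1/3.5 + 11/9.2) = 10.6016.
A Normal posterior is symmetric, so mode = mean.
Squared-error loss ⇒ the optimal estimator is the posterior mean.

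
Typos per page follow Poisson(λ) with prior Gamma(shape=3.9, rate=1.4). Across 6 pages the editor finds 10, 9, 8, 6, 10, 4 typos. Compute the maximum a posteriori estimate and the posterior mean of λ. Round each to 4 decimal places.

MAP = 6.7432; posterior mean = 6.8784

Σ counts = 47. Posterior: Gamma(shape = 3.9+47 = 50.9, rate = 1.4+6 = 7.4).
Mode = (α−1)/β = 49.9/7.4 = 6.7432.
Mean = α/β = 50.9/7.4 = 6.8784.
Right-skewed posterior ⇒ mode < mean.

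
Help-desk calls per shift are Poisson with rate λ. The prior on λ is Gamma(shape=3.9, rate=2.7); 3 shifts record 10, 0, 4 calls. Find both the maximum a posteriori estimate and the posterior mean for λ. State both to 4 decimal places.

Σ counts = 14. Posterior: Gamma(shape = 3.9+14 = 17.9, rate = 2.7+3 = 5.7).
Mode = (α−1)/β = 16.9/5.7 = 2.9649.
Mean = α/β = 17.9/5.7 = 3.1404.
Right-skewed posterior ⇒ mode < mean.

MAP = 2.9649; posterior mean = 3.1404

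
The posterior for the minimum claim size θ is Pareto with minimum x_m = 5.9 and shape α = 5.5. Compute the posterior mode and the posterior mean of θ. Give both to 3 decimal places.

θ_MAP = 5.900, E[θ|data] = 7.211

The Pareto density is strictly decreasing on [x_m, ∞), so the mode is x_m = 5.900.
Mean = α·x_m/(α−1) = 5.5·5.9/4.5 = 7.211.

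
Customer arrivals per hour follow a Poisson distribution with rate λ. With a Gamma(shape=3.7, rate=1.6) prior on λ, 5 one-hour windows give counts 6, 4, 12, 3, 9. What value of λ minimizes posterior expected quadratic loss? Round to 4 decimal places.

Σ counts = 34. Posterior: Gamma(shape = 3.7+34 = 37.7, rate = 1.6+5 = 6.6).
Mode = (α−1)/β = 36.7/6.6 = 5.5606.
Mean = α/β = 37.7/6.6 = 5.7121.
Quadratic loss ⇒ the optimal estimator is the posterior mean.

5.7121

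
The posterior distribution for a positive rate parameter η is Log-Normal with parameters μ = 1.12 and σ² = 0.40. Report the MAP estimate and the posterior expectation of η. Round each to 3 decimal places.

Mode = exp(μ − σ²) = exp(0.72) = 2.054.
Mean = exp(μ + σ²/2) = exp(1.320) = 3.743.

MAP = 2.054; posterior mean = 3.743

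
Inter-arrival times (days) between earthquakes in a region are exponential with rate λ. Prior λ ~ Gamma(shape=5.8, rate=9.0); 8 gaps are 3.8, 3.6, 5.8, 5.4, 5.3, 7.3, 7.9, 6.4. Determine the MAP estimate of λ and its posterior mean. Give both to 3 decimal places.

Σ times = 45.5. Posterior: Gamma(shape = 5.8+8 = 13.8, rate = 9.0+45.5 = 54.5).
Mode = (α−1)/β = 12.8/54.5 = 0.235.
Mean = α/β = 13.8/54.5 = 0.253.
The posterior is right-skewed, so the mean exceeds the mode.

MAP: 0.235. Posterior mean: 0.253.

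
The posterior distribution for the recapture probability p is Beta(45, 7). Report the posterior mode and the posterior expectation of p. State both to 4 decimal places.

Mode = (45−1)/(45+7−2) = 44/50 = 0.8800.
Mean = 45/(45+7) = 45/52 = 0.8654.
Left-skewed posterior ⇒ mean < mode.

p_MAP = 0.8800, E[p|data] = 0.8654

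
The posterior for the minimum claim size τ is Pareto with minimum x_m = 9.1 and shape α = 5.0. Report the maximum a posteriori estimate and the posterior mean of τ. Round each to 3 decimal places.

MAP = 9.100, posterior mean = 11.375

The Pareto density is strictly decreasing on [x_m, ∞), so the mode is x_m = 9.100.
Mean = α·x_m/(α−1) = 5.0·9.1/4.0 = 11.375.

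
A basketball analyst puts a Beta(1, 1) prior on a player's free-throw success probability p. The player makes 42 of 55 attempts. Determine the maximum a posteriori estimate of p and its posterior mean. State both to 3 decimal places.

Posterior: Beta(1+42, 1+13) = Beta(43, 14).
Mode = (43−1)/(43+14−2) = 42/55 = 0.764.
With a flat prior the MAP equals the MLE, 42/55.
Mean = 43/(43+14) = 43/57 = 0.754.
Mode > mean: the posterior has a left tail.

maximum a posteriori estimate = 0.764, posterior mean = 0.754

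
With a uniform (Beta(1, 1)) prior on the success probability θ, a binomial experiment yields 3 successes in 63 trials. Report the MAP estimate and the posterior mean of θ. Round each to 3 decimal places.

Posterior: Beta(1+3, 1+60) = Beta(4, 61).
Mode = (4−1)/(4+61−2) = 3/63 = 0.048.
With a flat prior the MAP equals the MLE, 3/63.
Mean = 4/(4+61) = 4/65 = 0.062.
Mean > mode: the posterior has a right tail.

MAP = 0.048; posterior mean = 0.062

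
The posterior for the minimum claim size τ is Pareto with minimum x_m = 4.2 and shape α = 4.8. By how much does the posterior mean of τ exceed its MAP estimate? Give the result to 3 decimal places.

1.105

The Pareto density is strictly decreasing on [x_m, ∞), so the mode is x_m = 4.200.
Mean = α·x_m/(α−1) = 4.8·4.2/3.8 = 5.305.
Difference = 5.305 − 4.200 = 1.105.
Right-skewed posterior ⇒ mode < mean.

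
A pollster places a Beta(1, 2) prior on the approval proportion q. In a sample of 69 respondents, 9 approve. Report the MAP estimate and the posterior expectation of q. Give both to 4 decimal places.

MAP estimate = 0.1286, posterior expectation = 0.1389

Posterior: Beta(1+9, 2+60) = Beta(10, 62).
Mode = (10−1)/(10+62−2) = 9/70 = 0.1286.
Mean = 10/(10+62) = 10/72 = 0.1389.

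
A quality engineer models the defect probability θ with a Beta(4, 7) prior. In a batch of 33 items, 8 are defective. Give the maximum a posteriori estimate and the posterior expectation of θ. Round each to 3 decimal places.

Posterior: Beta(4+8, 7+25) = Beta(12, 32).
Mode = (12−1)/(12+32−2) = 11/42 = 0.262.
Mean = 12/(12+32) = 12/44 = 0.273.
The mean is pulled above the mode by the posterior's right skew.

MAP = 0.262, posterior mean = 0.273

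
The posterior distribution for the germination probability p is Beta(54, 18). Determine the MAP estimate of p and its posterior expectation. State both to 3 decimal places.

MAP estimate = 0.757, posterior expectation = 0.750

Mode = (54−1)/(54+18−2) = 53/70 = 0.757.
Mean = 54/(54+18) = 54/72 = 0.750.
The posterior is left-skewed, so the mode exceeds the mean.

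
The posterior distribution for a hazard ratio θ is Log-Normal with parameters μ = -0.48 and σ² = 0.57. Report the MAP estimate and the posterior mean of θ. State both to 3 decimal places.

θ_MAP = 0.350, E[θ|data] = 0.823

Mode = exp(μ − σ²) = exp(-1.05) = 0.350.
Mean = exp(μ + σ²/2) = exp(-0.195) = 0.823.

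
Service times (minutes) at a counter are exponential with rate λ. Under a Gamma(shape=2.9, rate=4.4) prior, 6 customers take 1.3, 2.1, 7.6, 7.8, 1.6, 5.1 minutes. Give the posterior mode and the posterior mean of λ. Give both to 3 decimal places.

MAP = 0.264, posterior mean = 0.298

Σ times = 25.5. Posterior: Gamma(shape = 2.9+6 = 8.9, rate = 4.4+25.5 = 29.9).
Mode = (α−1)/β = 7.9/29.9 = 0.264.
Mean = α/β = 8.9/29.9 = 0.298.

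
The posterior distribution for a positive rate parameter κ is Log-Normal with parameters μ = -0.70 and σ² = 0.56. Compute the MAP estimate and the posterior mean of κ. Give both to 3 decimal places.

Mode = exp(μ − σ²) = exp(-1.26) = 0.284.
Mean = exp(μ + σ²/2) = exp(-0.420) = 0.657.

MAP: 0.284. Posterior mean: 0.657.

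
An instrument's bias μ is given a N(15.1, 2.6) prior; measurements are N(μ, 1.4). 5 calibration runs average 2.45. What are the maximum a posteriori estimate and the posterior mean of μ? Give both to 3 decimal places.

Posterior for μ is Normal. Precision-weighted mean: (1/2.6·15.1 + 5/1.4·2.45) / (1/2.6 + 5/1.4) = 3.680.
A Normal posterior is symmetric, so mode = mean.

μ_MAP = 3.680, E[μ|data] = 3.680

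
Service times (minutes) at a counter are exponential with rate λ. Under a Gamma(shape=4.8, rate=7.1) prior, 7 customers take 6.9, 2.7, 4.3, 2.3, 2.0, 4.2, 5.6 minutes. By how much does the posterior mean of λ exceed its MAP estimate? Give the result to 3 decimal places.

Σ times = 28.0. Posterior: Gamma(shape = 4.8+7 = 11.8, rate = 7.1+28.0 = 35.1).
Mode = (α−1)/β = 10.8/35.1 = 0.308.
Mean = α/β = 11.8/35.1 = 0.336.
Difference = 0.336 − 0.308 = 0.028.
Right-skewed posterior ⇒ mode < mean.

0.028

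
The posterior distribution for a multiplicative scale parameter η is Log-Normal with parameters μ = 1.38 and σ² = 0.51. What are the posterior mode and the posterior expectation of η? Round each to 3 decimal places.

Mode = exp(μ − σ²) = exp(0.87) = 2.387.
Mean = exp(μ + σ²/2) = exp(1.635) = 5.129.

η_MAP = 2.387, E[η|data] = 5.129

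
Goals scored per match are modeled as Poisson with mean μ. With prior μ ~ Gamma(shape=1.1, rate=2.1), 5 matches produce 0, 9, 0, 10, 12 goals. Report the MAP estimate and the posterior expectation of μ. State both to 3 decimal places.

Σ counts = 31. Posterior: Gamma(shape = 1.1+31 = 32.1, rate = 2.1+5 = 7.1).
Mode = (α−1)/β = 31.1/7.1 = 4.380.
Mean = α/β = 32.1/7.1 = 4.521.

μ_MAP = 4.380, E[μ|data] = 4.521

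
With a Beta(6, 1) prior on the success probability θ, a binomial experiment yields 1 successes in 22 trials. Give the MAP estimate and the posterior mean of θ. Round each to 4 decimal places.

MAP estimate = 0.2222, posterior mean = 0.2414

Posterior: Beta(6+1, 1+21) = Beta(7, 22).
Mode = (7−1)/(7+22−2) = 6/27 = 0.2222.
Mean = 7/(7+22) = 7/29 = 0.2414.
The posterior is right-skewed, so the mean exceeds the mode.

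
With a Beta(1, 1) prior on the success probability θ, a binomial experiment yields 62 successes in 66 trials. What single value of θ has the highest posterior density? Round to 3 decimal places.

0.939

Posterior: Beta(1+62, 1+4) = Beta(63, 5).
Mode = (63−1)/(63+5−2) = 62/66 = 0.939.
Mean = 63/(63+5) = 63/68 = 0.926.
This is the posterior mode — the MAP estimate.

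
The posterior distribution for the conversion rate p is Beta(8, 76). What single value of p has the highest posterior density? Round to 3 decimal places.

Mode = (8−1)/(8+76−2) = 7/82 = 0.085.
Mean = 8/(8+76) = 8/84 = 0.095.
This is the posterior mode — the MAP estimate.

0.085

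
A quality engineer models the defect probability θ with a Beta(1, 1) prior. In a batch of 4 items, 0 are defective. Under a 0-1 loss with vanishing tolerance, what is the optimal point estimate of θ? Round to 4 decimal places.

0.0000

Posterior: Beta(1+0, 1+4) = Beta(1, 5).
Since α = 1 ≤ 1 and β > 1, the Beta density is monotone decreasing on [0,1]; the mode is at 0.
Mean = 1/(1+5) = 0.1667.
This is the posterior mode — the MAP estimate.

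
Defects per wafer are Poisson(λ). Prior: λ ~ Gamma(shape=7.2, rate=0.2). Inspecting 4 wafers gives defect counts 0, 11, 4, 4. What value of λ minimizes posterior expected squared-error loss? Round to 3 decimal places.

6.238

Σ counts = 19. Posterior: Gamma(shape = 7.2+19 = 26.2, rate = 0.2+4 = 4.2).
Mode = (α−1)/β = 25.2/4.2 = 6.000.
Mean = α/β = 26.2/4.2 = 6.238.
Squared-error loss ⇒ the optimal estimator is the posterior mean.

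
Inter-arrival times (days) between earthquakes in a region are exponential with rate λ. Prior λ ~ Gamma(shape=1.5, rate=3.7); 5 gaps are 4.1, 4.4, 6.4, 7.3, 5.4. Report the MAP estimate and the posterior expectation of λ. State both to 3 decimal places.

MAP estimate = 0.176, posterior expectation = 0.208

Σ times = 27.6. Posterior: Gamma(shape = 1.5+5 = 6.5, rate = 3.7+27.6 = 31.3).
Mode = (α−1)/β = 5.5/31.3 = 0.176.
Mean = α/β = 6.5/31.3 = 0.208.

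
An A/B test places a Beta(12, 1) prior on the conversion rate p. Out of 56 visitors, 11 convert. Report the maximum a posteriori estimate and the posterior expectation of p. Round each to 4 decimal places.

Posterior: Beta(12+11, 1+45) = Beta(23, 46).
Mode = (23−1)/(23+46−2) = 22/67 = 0.3284.
Mean = 23/(23+46) = 23/69 = 0.3333.
The mean is pulled above the mode by the posterior's right skew.

MAP = 0.3284, posterior mean = 0.3333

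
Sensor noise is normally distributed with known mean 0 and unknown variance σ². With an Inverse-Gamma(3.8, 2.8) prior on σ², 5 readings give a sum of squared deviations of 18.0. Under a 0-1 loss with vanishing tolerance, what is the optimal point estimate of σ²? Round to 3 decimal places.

1.616

Posterior: Inverse-Gamma(shape = 3.8+5/2 = 6.3, scale = 2.8+18.0/2 = 11.8).
Mode = β/(α+1) = 11.8/7.3 = 1.616.
Mean = β/(α−1) = 11.8/5.3 = 2.226.
This is the posterior mode — the MAP estimate.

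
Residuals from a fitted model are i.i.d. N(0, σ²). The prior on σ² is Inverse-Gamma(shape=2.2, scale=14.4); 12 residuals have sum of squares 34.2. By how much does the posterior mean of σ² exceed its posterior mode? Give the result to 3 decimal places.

0.951

Posterior: Inverse-Gamma(shape = 2.2+12/2 = 8.2, scale = 14.4+34.2/2 = 31.5).
Mode = β/(α+1) = 31.5/9.2 = 3.424.
Mean = β/(α−1) = 31.5/7.2 = 4.375.
Difference = 4.375 − 3.424 = 0.951.
The posterior is right-skewed, so the mean exceeds the mode.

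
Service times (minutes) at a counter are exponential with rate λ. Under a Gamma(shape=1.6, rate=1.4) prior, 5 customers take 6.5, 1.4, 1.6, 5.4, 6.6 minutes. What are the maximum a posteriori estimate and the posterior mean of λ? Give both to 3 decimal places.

Σ times = 21.5. Posterior: Gamma(shape = 1.6+5 = 6.6, rate = 1.4+21.5 = 22.9).
Mode = (α−1)/β = 5.6/22.9 = 0.245.
Mean = α/β = 6.6/22.9 = 0.288.
Right-skewed posterior ⇒ mode < mean.

maximum a posteriori estimate = 0.245, posterior mean = 0.288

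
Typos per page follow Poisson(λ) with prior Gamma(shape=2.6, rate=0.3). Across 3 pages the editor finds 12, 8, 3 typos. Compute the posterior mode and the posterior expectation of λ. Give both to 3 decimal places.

Σ counts = 23. Posterior: Gamma(shape = 2.6+23 = 25.6, rate = 0.3+3 = 3.3).
Mode = (α−1)/β = 24.6/3.3 = 7.455.
Mean = α/β = 25.6/3.3 = 7.758.
The mean is pulled above the mode by the posterior's right skew.

MAP = 7.455, posterior mean = 7.758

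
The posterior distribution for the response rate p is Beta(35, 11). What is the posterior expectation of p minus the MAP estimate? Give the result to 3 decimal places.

-0.012

Mode = (35−1)/(35+11−2) = 34/44 = 0.773.
Mean = 35/(35+11) = 35/46 = 0.761.
Difference = 0.761 − 0.773 = -0.012.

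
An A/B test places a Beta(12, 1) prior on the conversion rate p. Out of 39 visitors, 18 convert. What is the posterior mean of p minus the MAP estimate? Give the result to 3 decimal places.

-0.003

Posterior: Beta(12+18, 1+21) = Beta(30, 22).
Mode = (30−1)/(30+22−2) = 29/50 = 0.580.
Mean = 30/(30+22) = 30/52 = 0.577.
Difference = 0.577 − 0.580 = -0.003.
The mean is pulled below the mode by the posterior's left skew.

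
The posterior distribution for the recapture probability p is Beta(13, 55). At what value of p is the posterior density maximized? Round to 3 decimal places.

0.182

Mode = (13−1)/(13+55−2) = 12/66 = 0.182.
Mean = 13/(13+55) = 13/68 = 0.191.
This is the posterior mode — the MAP estimate.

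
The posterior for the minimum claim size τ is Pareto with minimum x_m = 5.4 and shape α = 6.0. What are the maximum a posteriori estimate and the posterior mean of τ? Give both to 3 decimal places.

The Pareto density is strictly decreasing on [x_m, ∞), so the mode is x_m = 5.400.
Mean = α·x_m/(α−1) = 6.0·5.4/5.0 = 6.480.
Mean > mode: the posterior has a right tail.

τ_MAP = 5.400, E[τ|data] = 6.480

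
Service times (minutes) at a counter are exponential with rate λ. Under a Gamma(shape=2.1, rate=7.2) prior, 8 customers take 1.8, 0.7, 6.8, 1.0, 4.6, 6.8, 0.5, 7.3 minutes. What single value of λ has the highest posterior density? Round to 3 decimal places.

Σ times = 29.5. Posterior: Gamma(shape = 2.1+8 = 10.1, rate = 7.2+29.5 = 36.7).
Mode = (α−1)/β = 9.1/36.7 = 0.248.
Mean = α/β = 10.1/36.7 = 0.275.
This is the posterior mode — the MAP estimate.

0.248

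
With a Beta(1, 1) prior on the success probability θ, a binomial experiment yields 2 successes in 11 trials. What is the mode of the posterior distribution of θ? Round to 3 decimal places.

0.182

Posterior: Beta(1+2, 1+9) = Beta(3, 10).
Mode = (3−1)/(3+10−2) = 2/11 = 0.182.
Mean = 3/(3+10) = 3/13 = 0.231.
This is the posterior mode — the MAP estimate.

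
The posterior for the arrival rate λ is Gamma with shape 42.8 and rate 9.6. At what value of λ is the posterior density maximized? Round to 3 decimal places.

4.354

Mode = (α−1)/β = 41.8/9.6 = 4.354.
Mean = α/β = 42.8/9.6 = 4.458.
This is the posterior mode — the MAP estimate.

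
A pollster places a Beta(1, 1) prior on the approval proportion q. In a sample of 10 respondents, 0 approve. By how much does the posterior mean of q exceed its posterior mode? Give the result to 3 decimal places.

Posterior: Beta(1+0, 1+10) = Beta(1, 11).
Since α = 1 ≤ 1 and β > 1, the Beta density is monotone decreasing on [0,1]; the mode is at 0.
Mean = 1/(1+11) = 0.083.
Difference = 0.083 − 0.000 = 0.083.

0.083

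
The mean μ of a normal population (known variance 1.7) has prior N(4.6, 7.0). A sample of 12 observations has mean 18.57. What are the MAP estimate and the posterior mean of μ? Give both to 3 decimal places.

Posterior for μ is Normal. Precision-weighted mean: (1/7.0·4.6 + 12/1.7·18.57) / (1/7.0 + 12/1.7) = 18.293.
A Normal posterior is symmetric, so mode = mean.

μ_MAP = 18.293, E[μ|data] = 18.293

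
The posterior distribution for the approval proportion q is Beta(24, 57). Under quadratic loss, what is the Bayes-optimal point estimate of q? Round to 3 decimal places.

0.296

Mode = (24−1)/(24+57−2) = 23/79 = 0.291.
Mean = 24/(24+57) = 24/81 = 0.296.
Quadratic loss ⇒ the optimal estimator is the posterior mean.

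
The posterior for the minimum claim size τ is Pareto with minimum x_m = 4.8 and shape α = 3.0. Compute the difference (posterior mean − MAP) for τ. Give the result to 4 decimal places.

The Pareto density is strictly decreasing on [x_m, ∞), so the mode is x_m = 4.8000.
Mean = α·x_m/(α−1) = 3.0·4.8/2.0 = 7.2000.
Difference = 7.2000 − 4.8000 = 2.4000.

2.4000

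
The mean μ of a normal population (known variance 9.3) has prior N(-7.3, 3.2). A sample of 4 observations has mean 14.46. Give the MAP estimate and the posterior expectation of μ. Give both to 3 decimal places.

Posterior for μ is Normal. Precision-weighted mean: (1/3.2·-7.3 + 4/9.3·14.46) / (1/3.2 + 4/9.3) = 5.303.
A Normal posterior is symmetric, so mode = mean.

MAP = 5.303; posterior mean = 5.303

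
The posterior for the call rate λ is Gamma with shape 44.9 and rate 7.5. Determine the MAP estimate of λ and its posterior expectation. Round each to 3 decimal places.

MAP = 5.853; posterior mean = 5.987

Mode = (α−1)/β = 43.9/7.5 = 5.853.
Mean = α/β = 44.9/7.5 = 5.987.
The mean is pulled above the mode by the posterior's right skew.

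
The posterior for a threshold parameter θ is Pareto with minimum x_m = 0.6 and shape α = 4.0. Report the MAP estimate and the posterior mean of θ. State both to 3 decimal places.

MAP = 0.600; posterior mean = 0.800

The Pareto density is strictly decreasing on [x_m, ∞), so the mode is x_m = 0.600.
Mean = α·x_m/(α−1) = 4.0·0.6/3.0 = 0.800.
Right-skewed posterior ⇒ mode < mean.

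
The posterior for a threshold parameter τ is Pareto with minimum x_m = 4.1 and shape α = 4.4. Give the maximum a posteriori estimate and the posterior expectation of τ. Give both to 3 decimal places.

maximum a posteriori estimate = 4.100, posterior expectation = 5.306

The Pareto density is strictly decreasing on [x_m, ∞), so the mode is x_m = 4.100.
Mean = α·x_m/(α−1) = 4.4·4.1/3.4 = 5.306.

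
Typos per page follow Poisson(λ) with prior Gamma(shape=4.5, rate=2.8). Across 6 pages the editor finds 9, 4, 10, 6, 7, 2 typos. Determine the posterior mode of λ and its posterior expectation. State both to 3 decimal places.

λ_MAP = 4.716, E[λ|data] = 4.830

Σ counts = 38. Posterior: Gamma(shape = 4.5+38 = 42.5, rate = 2.8+6 = 8.8).
Mode = (α−1)/β = 41.5/8.8 = 4.716.
Mean = α/β = 42.5/8.8 = 4.830.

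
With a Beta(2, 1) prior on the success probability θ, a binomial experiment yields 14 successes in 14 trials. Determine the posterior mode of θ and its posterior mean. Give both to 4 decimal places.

MAP = 1.0000; posterior mean = 0.9412

Posterior: Beta(2+14, 1+0) = Beta(16, 1).
Since β = 1 ≤ 1 and α > 1, the Beta density is monotone increasing on [0,1]; the mode is at 1.
Mean = 16/(16+1) = 0.9412.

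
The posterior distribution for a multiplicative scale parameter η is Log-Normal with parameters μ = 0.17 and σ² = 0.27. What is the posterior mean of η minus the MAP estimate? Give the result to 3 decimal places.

Mode = exp(μ − σ²) = exp(-0.10) = 0.905.
Mean = exp(μ + σ²/2) = exp(0.305) = 1.357.
Difference = 1.357 − 0.905 = 0.452.

0.452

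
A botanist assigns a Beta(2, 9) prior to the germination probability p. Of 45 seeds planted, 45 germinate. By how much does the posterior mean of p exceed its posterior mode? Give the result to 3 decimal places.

-0.013

Posterior: Beta(2+45, 9+0) = Beta(47, 9).
Mode = (47−1)/(47+9−2) = 46/54 = 0.852.
Mean = 47/(47+9) = 47/56 = 0.839.
Difference = 0.839 − 0.852 = -0.013.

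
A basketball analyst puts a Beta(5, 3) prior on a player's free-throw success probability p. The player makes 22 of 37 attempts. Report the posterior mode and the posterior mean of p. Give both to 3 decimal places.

Posterior: Beta(5+22, 3+15) = Beta(27, 18).
Mode = (27−1)/(27+18−2) = 26/43 = 0.605.
Mean = 27/(27+18) = 27/45 = 0.600.

MAP = 0.605; posterior mean = 0.600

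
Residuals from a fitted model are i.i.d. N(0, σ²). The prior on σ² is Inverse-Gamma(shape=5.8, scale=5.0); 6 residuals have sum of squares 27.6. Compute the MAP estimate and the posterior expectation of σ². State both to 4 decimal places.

σ²_MAP = 1.9184, E[σ²|data] = 2.4103

Posterior: Inverse-Gamma(shape = 5.8+6/2 = 8.8, scale = 5.0+27.6/2 = 18.8).
Mode = β/(α+1) = 18.8/9.8 = 1.9184.
Mean = β/(α−1) = 18.8/7.8 = 2.4103.
The mean is pulled above the mode by the posterior's right skew.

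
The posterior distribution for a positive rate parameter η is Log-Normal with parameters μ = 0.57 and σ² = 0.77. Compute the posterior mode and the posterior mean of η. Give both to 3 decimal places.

η_MAP = 0.819, E[η|data] = 2.599

Mode = exp(μ − σ²) = exp(-0.20) = 0.819.
Mean = exp(μ + σ²/2) = exp(0.955) = 2.599.
The posterior is right-skewed, so the mean exceeds the mode.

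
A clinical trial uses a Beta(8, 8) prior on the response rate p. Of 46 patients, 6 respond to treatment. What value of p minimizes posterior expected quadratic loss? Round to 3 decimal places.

Posterior: Beta(8+6, 8+40) = Beta(14, 48).
Mode = (14−1)/(14+48−2) = 13/60 = 0.217.
Mean = 14/(14+48) = 14/62 = 0.226.
Quadratic loss ⇒ the optimal estimator is the posterior mean.

0.226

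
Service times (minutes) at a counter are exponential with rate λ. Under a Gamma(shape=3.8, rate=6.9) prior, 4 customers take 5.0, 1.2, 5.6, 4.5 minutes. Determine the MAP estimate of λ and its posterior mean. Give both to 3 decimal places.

Σ times = 16.3. Posterior: Gamma(shape = 3.8+4 = 7.8, rate = 6.9+16.3 = 23.2).
Mode = (α−1)/β = 6.8/23.2 = 0.293.
Mean = α/β = 7.8/23.2 = 0.336.
Mean > mode: the posterior has a right tail.

MAP = 0.293, posterior mean = 0.336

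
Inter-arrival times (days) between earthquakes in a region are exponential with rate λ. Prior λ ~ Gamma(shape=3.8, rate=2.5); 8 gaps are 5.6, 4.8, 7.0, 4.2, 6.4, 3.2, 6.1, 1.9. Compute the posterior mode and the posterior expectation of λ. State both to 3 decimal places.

MAP = 0.259; posterior mean = 0.283

Σ times = 39.2. Posterior: Gamma(shape = 3.8+8 = 11.8, rate = 2.5+39.2 = 41.7).
Mode = (α−1)/β = 10.8/41.7 = 0.259.
Mean = α/β = 11.8/41.7 = 0.283.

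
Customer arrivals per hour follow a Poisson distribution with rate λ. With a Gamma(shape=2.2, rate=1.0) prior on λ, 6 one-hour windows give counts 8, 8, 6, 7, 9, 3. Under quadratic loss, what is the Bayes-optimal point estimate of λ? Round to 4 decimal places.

6.1714

Σ counts = 41. Posterior: Gamma(shape = 2.2+41 = 43.2, rate = 1.0+6 = 7.0).
Mode = (α−1)/β = 42.2/7.0 = 6.0286.
Mean = α/β = 43.2/7.0 = 6.1714.
Quadratic loss ⇒ the optimal estimator is the posterior mean.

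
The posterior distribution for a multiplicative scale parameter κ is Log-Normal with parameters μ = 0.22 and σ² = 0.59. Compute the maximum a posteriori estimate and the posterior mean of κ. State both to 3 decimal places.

Mode = exp(μ − σ²) = exp(-0.37) = 0.691.
Mean = exp(μ + σ²/2) = exp(0.515) = 1.674.

MAP = 0.691; posterior mean = 1.674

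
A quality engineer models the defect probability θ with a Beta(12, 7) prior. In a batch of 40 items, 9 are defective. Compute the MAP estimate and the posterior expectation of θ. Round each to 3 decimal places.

MAP = 0.351; posterior mean = 0.356

Posterior: Beta(12+9, 7+31) = Beta(21, 38).
Mode = (21−1)/(21+38−2) = 20/57 = 0.351.
Mean = 21/(21+38) = 21/59 = 0.356.
The mean is pulled above the mode by the posterior's right skew.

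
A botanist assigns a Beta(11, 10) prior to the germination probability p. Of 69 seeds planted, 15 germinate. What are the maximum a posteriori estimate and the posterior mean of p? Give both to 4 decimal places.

Posterior: Beta(11+15, 10+54) = Beta(26, 64).
Mode = (26−1)/(26+64−2) = 25/88 = 0.2841.
Mean = 26/(26+64) = 26/90 = 0.2889.
Mean > mode: the posterior has a right tail.

MAP = 0.2841, posterior mean = 0.2889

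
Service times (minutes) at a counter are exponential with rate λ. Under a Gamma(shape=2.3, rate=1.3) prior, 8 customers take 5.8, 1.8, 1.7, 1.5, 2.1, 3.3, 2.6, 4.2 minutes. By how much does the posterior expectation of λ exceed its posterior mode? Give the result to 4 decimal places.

Σ times = 23.0. Posterior: Gamma(shape = 2.3+8 = 10.3, rate = 1.3+23.0 = 24.3).
Mode = (α−1)/β = 9.3/24.3 = 0.3827.
Mean = α/β = 10.3/24.3 = 0.4239.
Difference = 0.4239 − 0.3827 = 0.0412.
Mean > mode: the posterior has a right tail.

0.0412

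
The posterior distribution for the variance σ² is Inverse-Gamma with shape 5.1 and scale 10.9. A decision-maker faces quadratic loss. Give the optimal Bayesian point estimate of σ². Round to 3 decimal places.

Mode = β/(α+1) = 10.9/6.1 = 1.787.
Mean = β/(α−1) = 10.9/4.1 = 2.659.
Quadratic loss ⇒ the optimal estimator is the posterior mean.

2.659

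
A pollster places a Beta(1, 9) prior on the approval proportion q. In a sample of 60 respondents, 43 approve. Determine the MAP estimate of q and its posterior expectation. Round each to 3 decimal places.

MAP: 0.632. Posterior mean: 0.629.

Posterior: Beta(1+43, 9+17) = Beta(44, 26).
Mode = (44−1)/(44+26−2) = 43/68 = 0.632.
Mean = 44/(44+26) = 44/70 = 0.629.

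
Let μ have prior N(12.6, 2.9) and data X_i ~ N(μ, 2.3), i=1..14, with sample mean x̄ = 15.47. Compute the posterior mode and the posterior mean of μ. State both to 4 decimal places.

MAP = 15.3161; posterior mean = 15.3161

Posterior for μ is Normal. Precision-weighted mean: (1/2.9·12.6 + 14/2.3·15.47) / (1/2.9 + 14/2.3) = 15.3161.
A Normal posterior is symmetric, so mode = mean.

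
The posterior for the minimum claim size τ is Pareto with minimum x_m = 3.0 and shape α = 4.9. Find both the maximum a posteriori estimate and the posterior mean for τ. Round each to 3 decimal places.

The Pareto density is strictly decreasing on [x_m, ∞), so the mode is x_m = 3.000.
Mean = α·x_m/(α−1) = 4.9·3.0/3.9 = 3.769.
The mean is pulled above the mode by the posterior's right skew.

MAP = 3.000, posterior mean = 3.769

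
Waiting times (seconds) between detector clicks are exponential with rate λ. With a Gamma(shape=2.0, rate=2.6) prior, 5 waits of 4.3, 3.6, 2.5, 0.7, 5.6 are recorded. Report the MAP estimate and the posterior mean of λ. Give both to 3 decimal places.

MAP = 0.311, posterior mean = 0.363

Σ times = 16.7. Posterior: Gamma(shape = 2.0+5 = 7.0, rate = 2.6+16.7 = 19.3).
Mode = (α−1)/β = 6.0/19.3 = 0.311.
Mean = α/β = 7.0/19.3 = 0.363.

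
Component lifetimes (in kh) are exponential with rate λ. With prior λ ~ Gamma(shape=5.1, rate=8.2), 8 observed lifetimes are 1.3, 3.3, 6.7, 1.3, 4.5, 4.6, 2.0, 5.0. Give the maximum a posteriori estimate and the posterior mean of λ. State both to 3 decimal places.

Σ times = 28.7. Posterior: Gamma(shape = 5.1+8 = 13.1, rate = 8.2+28.7 = 36.9).
Mode = (α−1)/β = 12.1/36.9 = 0.328.
Mean = α/β = 13.1/36.9 = 0.355.

MAP = 0.328; posterior mean = 0.355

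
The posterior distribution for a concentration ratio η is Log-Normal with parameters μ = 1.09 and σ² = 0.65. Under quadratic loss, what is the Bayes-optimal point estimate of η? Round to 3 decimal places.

4.116

Mode = exp(μ − σ²) = exp(0.44) = 1.553.
Mean = exp(μ + σ²/2) = exp(1.415) = 4.116.
Quadratic loss ⇒ the optimal estimator is the posterior mean.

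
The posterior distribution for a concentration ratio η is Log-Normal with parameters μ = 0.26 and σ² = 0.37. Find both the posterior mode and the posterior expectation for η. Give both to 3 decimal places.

Mode = exp(μ − σ²) = exp(-0.11) = 0.896.
Mean = exp(μ + σ²/2) = exp(0.445) = 1.560.

MAP = 0.896, posterior mean = 1.560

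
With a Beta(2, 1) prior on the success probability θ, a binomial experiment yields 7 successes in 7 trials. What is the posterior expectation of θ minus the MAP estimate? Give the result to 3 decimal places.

-0.100

Posterior: Beta(2+7, 1+0) = Beta(9, 1).
Since β = 1 ≤ 1 and α > 1, the Beta density is monotone increasing on [0,1]; the mode is at 1.
Mean = 9/(9+1) = 0.900.
Difference = 0.900 − 1.000 = -0.100.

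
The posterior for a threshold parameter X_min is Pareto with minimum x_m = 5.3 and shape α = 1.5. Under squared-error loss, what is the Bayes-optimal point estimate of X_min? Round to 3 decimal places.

The Pareto density is strictly decreasing on [x_m, ∞), so the mode is x_m = 5.300.
Mean = α·x_m/(α−1) = 1.5·5.3/0.5 = 15.900.
Squared-error loss ⇒ the optimal estimator is the posterior mean.

15.900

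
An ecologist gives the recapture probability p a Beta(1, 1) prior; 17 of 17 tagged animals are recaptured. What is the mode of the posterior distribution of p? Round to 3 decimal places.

Posterior: Beta(1+17, 1+0) = Beta(18, 1).
Since β = 1 ≤ 1 and α > 1, the Beta density is monotone increasing on [0,1]; the mode is at 1.
Mean = 18/(18+1) = 0.947.
This is the posterior mode — the MAP estimate.

1.000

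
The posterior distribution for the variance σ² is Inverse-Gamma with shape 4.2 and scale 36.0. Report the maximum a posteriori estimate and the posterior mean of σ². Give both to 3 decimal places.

MAP = 6.923; posterior mean = 11.250

Mode = β/(α+1) = 36.0/5.2 = 6.923.
Mean = β/(α−1) = 36.0/3.2 = 11.250.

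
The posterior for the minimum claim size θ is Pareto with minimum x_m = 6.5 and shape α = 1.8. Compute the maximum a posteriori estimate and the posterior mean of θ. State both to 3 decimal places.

MAP: 6.500. Posterior mean: 14.625.

The Pareto density is strictly decreasing on [x_m, ∞), so the mode is x_m = 6.500.
Mean = α·x_m/(α−1) = 1.8·6.5/0.8 = 14.625.
Right-skewed posterior ⇒ mode < mean.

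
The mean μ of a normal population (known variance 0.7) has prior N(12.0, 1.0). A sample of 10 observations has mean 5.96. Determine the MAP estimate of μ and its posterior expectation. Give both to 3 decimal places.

μ_MAP = 6.355, E[μ|data] = 6.355

Posterior for μ is Normal. Precision-weighted mean: (1/1.0·12.0 + 10/0.7·5.96) / (1/1.0 + 10/0.7) = 6.355.
A Normal posterior is symmetric, so mode = mean.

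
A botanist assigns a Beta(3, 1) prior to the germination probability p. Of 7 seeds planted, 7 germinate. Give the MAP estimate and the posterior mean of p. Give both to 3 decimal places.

Posterior: Beta(3+7, 1+0) = Beta(10, 1).
Since β = 1 ≤ 1 and α > 1, the Beta density is monotone increasing on [0,1]; the mode is at 1.
Mean = 10/(10+1) = 0.909.

p_MAP = 1.000, E[p|data] = 0.909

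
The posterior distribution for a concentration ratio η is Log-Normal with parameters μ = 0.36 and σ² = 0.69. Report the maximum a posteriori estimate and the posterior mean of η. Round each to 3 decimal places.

MAP = 0.719, posterior mean = 2.024

Mode = exp(μ − σ²) = exp(-0.33) = 0.719.
Mean = exp(μ + σ²/2) = exp(0.705) = 2.024.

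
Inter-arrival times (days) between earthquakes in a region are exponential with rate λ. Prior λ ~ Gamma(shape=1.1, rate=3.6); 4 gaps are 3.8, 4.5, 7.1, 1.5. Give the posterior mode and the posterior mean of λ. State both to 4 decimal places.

posterior mode = 0.2000, posterior mean = 0.2488

Σ times = 16.9. Posterior: Gamma(shape = 1.1+4 = 5.1, rate = 3.6+16.9 = 20.5).
Mode = (α−1)/β = 4.1/20.5 = 0.2000.
Mean = α/β = 5.1/20.5 = 0.2488.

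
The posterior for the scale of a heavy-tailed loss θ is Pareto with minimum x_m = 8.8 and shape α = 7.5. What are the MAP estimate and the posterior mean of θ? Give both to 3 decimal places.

The Pareto density is strictly decreasing on [x_m, ∞), so the mode is x_m = 8.800.
Mean = α·x_m/(α−1) = 7.5·8.8/6.5 = 10.154.

MAP estimate = 8.800, posterior mean = 10.154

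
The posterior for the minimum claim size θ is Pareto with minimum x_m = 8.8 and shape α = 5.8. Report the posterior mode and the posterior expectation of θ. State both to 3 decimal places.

MAP = 8.800, posterior mean = 10.633

The Pareto density is strictly decreasing on [x_m, ∞), so the mode is x_m = 8.800.
Mean = α·x_m/(α−1) = 5.8·8.8/4.8 = 10.633.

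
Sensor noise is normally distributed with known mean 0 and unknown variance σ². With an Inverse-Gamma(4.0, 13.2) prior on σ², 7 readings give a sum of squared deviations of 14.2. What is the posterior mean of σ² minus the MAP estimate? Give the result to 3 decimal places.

Posterior: Inverse-Gamma(shape = 4.0+7/2 = 7.5, scale = 13.2+14.2/2 = 20.3).
Mode = β/(α+1) = 20.3/8.5 = 2.388.
Mean = β/(α−1) = 20.3/6.5 = 3.123.
Difference = 3.123 − 2.388 = 0.735.

0.735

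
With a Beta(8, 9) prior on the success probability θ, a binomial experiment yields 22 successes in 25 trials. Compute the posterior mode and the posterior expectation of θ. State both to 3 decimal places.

Posterior: Beta(8+22, 9+3) = Beta(30, 12).
Mode = (30−1)/(30+12−2) = 29/40 = 0.725.
Mean = 30/(30+12) = 30/42 = 0.714.
Mode > mean: the posterior has a left tail.

θ_MAP = 0.725, E[θ|data] = 0.714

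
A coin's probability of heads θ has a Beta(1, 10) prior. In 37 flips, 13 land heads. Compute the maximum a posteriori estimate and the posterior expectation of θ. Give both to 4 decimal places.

MAP = 0.2826, posterior mean = 0.2917

Posterior: Beta(1+13, 10+24) = Beta(14, 34).
Mode = (14−1)/(14+34−2) = 13/46 = 0.2826.
Mean = 14/(14+34) = 14/48 = 0.2917.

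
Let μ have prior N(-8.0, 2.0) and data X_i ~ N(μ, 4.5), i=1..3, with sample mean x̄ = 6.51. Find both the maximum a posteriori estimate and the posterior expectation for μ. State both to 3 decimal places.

MAP: 0.291. Posterior mean: 0.291.

Posterior for μ is Normal. Precision-weighted mean: (1/2.0·-8.0 + 3/4.5·6.51) / (1/2.0 + 3/4.5) = 0.291.
A Normal posterior is symmetric, so mode = mean.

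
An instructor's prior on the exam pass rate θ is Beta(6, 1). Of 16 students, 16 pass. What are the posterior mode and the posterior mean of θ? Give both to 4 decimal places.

Posterior: Beta(6+16, 1+0) = Beta(22, 1).
Since β = 1 ≤ 1 and α > 1, the Beta density is monotone increasing on [0,1]; the mode is at 1.
Mean = 22/(22+1) = 0.9565.

θ_MAP = 1.0000, E[θ|data] = 0.9565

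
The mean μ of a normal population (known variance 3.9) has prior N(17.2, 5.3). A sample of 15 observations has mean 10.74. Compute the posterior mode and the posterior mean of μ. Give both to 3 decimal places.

Posterior for μ is Normal. Precision-weighted mean: (1/5.3·17.2 + 15/3.9·10.74) / (1/5.3 + 15/3.9) = 11.042.
A Normal posterior is symmetric, so mode = mean.

μ_MAP = 11.042, E[μ|data] = 11.042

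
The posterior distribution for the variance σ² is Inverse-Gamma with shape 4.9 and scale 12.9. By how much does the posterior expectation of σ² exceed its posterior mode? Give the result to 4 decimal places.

1.1213

Mode = β/(α+1) = 12.9/5.9 = 2.1864.
Mean = β/(α−1) = 12.9/3.9 = 3.3077.
Difference = 3.3077 − 2.1864 = 1.1213.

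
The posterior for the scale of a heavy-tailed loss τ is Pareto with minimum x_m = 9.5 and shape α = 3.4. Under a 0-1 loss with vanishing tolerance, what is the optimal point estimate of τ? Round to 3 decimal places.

9.500

The Pareto density is strictly decreasing on [x_m, ∞), so the mode is x_m = 9.500.
Mean = α·x_m/(α−1) = 3.4·9.5/2.4 = 13.458.
This is the posterior mode — the MAP estimate.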